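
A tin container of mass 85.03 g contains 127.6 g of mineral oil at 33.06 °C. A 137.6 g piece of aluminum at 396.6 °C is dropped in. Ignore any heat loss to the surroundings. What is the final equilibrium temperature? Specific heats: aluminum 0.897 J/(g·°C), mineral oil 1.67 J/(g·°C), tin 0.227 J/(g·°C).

Taking heat into each body as positive, Σ m c ΔT = 0:
137.6*0.897*(T − 396.6) + 127.6*1.67*(T − 33.06) + 85.03*0.227*(T − 33.06) = 0
355.82 T = 56634
T = 56634 / 355.82 = 159 °C

T_f ≈ 159.2 °C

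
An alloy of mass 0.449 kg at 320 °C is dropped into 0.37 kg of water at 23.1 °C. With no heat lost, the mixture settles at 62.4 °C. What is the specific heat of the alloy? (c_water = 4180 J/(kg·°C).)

c ≈ 526 J/(kg·°C)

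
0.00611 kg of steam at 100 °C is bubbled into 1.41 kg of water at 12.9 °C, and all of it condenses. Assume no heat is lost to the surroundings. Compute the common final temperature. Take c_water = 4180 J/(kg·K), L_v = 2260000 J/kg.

T_f ≈ 15.6 °C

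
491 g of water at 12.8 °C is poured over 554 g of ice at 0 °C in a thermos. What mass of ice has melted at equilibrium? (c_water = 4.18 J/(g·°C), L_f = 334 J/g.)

Cooling the water to 0 °C releases 491·4.18·12.8 = 26270 J.
To melt every bit of ice: 554·334 = 185036 J.
26270 J < 185036 J, so only part of the ice melts and the system sits at 0 °C.
Mass melted = 26270/334 ≈ 78.65 g.

m_melted ≈ 78.7 g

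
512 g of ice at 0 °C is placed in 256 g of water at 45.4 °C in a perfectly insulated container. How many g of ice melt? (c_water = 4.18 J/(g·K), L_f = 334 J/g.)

Heat available from the water dropping to 0 °C: 256·4.18·45.4 = 48582 J.
To melt every bit of ice: 512·334 = 171008 J.
48582 J < 171008 J, so only part of the ice melts and the system sits at 0 °C.
Mass melted = 48582/334 ≈ 145.5 g.

m_melted ≈ 145 g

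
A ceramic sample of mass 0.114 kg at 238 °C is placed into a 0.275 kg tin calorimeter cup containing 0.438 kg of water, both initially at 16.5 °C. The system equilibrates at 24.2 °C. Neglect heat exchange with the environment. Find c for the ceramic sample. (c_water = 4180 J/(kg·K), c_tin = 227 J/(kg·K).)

Let T be the final temperature. ΣQ_i = 0:
0.114×c×(24.2 − 238) + 0.438×4180×(24.2 − 16.5) + 0.275×227×(24.2 − 16.5) = 0
-24.37 c = -14578
c = -14578/-24.37 ≈ 598.1 J/(kg·K)

c ≈ 598 J/(kg·K)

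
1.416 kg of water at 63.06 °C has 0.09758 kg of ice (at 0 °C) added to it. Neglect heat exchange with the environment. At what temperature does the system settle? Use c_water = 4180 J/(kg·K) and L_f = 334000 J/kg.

T_f ≈ 53.8 °C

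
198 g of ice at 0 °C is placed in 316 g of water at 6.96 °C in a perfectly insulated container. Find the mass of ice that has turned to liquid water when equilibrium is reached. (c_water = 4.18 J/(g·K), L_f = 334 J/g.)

m_melted ≈ 27.5 g

Heat available from the water dropping to 0 °C: 316·4.18·6.96 = 9193.3 J.
To melt every bit of ice: 198·334 = 66132 J.
9193.3 J < 66132 J, so only part of the ice melts and the system sits at 0 °C.
m_melt = 9193.3 / L_f = 27.52 g.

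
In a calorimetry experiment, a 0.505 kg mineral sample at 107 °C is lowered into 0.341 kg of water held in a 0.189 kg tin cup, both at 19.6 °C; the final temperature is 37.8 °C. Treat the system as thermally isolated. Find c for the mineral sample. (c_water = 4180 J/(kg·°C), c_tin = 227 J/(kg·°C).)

c ≈ 765 J/(kg·°C)

Let T be the final temperature. ΣQ_i = 0:
0.505×c×(37.8 − 107) + 0.341×4180×(37.8 − 19.6) + 0.189×227×(37.8 − 19.6) = 0
-34.95 c = -26723
c = -26723/-34.95 ≈ 764.7 J/(kg·°C)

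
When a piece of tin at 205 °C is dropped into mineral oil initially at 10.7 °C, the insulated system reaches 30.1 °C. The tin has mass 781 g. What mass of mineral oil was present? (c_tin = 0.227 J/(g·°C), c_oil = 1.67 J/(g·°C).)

m ≈ 957 g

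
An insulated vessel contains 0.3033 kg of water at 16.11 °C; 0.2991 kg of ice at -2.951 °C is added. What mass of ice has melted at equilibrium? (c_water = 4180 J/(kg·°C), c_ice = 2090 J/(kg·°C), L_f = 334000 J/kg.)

m_melted ≈ 0.0556 kg

Water can give up m c ΔT = 0.3033·4180·16.11 = 20424 J before reaching 0 °C.
Warming the ice to 0 °C takes 0.2991·2090·2.951 = 1844.7 J, leaving 18579 J for melting.
To melt every bit of ice: 0.2991·334000 = 99899 J.
Since 18579 < 99899 J, not all the ice melts; equilibrium is at 0 °C.
m_melt = 18579 / L_f = 0.05563 kg.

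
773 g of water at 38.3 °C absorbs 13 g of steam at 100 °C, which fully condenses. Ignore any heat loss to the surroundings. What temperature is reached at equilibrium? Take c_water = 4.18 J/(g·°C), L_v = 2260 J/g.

T_f ≈ 48.3 °C

Energy balance with sensible and latent terms:
steam→water at 100 °C releases m L_v = 13·2260 = 29380
  condensed water 100 °C→T: 54.34(T − 100)
  original water: 3231.1(T − 38.3)
3285.5 T = 29380 + 5434 + 123753 = 158567
T ≈ 48.26 °C, under the boiling point, so the assumption holds.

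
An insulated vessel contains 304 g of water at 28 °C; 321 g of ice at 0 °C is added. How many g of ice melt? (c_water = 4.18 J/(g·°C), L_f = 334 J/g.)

m_melted ≈ 107 g

Cooling the water to 0 °C releases 304×4.18×28 = 35580 J.
Melting all 321 g of ice would need 321×334 = 107214 J.
That's not enough to melt it all — equilibrium is at 0 °C with ice remaining.
m_melted×334 = 35580  ⇒  m_melted ≈ 106.5 g.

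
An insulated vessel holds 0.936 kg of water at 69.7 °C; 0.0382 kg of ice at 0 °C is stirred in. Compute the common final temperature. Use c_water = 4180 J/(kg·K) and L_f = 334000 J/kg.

T_f ≈ 63.8 °C

Conservation of energy gives ΣQ = 0:
melt ice: 0.0382·334000 = 12759
  meltwater 0→T: 0.0382·4180·T = 159.68 T
  water: 3912.5(T − 69.7)
4072.2 T = 272700 − 12759 = 259941
T ≈ 63.83 °C. Since T > 0 °C, the all-ice-melts assumption holds.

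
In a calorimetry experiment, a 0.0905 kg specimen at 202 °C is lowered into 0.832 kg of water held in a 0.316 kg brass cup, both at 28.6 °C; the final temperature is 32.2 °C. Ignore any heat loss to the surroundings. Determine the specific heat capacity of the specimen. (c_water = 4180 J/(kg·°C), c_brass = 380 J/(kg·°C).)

Let T be the final temperature. ΣQ_i = 0:
0.0905×c×(32.2 − 202) + 0.832×4180×(32.2 − 28.6) + 0.316×380×(32.2 − 28.6) = 0
-15.37 c = -12952
c = -12952/-15.37 ≈ 842.9 J/(kg·°C)

c ≈ 843 J/(kg·°C)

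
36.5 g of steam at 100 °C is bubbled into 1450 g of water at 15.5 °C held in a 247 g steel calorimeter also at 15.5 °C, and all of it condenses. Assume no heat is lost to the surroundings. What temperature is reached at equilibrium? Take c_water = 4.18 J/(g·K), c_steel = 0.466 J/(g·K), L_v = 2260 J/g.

Let T be the final temperature. ΣQ_i = 0:
latent heat released on condensation: 36.5·2260 = 82490
  condensate cools 100→T: 36.5·4.18·(T − 100) = 152.57(T − 100)
  original water: 6061(T − 15.5)
  steel cup: 247·0.466·(T − 15.5) = 115.1(T − 15.5)
6328.7 T = 82490 + 15257 + 95730 = 193477
T ≈ 30.57 °C, under the boiling point, so the assumption holds.

T_f ≈ 30.6 °C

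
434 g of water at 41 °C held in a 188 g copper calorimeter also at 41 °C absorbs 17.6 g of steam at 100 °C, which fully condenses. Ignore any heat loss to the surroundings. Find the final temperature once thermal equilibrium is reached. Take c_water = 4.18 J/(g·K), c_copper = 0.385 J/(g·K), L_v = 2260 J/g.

T_f ≈ 63.5 °C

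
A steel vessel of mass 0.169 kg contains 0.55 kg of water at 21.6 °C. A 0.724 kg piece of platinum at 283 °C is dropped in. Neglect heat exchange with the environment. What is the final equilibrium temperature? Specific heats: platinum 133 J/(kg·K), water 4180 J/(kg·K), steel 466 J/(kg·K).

T_f ≈ 31.8 °C

Net heat exchanged in the isolated system is zero:
0.724×133×(T − 283) + 0.55×4180×(T − 21.6) + 0.169×466×(T − 21.6) = 0
96.29(T − 283) + 2299(T − 21.6) + 78.75(T − 21.6) = 0
2474 T = 78610
T ≈ 31.77 °C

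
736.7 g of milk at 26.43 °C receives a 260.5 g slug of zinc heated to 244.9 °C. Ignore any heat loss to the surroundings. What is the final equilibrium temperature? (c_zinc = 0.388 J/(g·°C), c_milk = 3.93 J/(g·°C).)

Set heat shed by the hot body equal to heat absorbed by the cold body:
260.5*0.388*(244.9 − T) = 736.7*3.93*(T − 26.43)
101.07(244.9 − T) = 2895.2(T − 26.43)
2996.3 T = 101274  ⇒  T ≈ 33.80 °C

T_f ≈ 33.8 °C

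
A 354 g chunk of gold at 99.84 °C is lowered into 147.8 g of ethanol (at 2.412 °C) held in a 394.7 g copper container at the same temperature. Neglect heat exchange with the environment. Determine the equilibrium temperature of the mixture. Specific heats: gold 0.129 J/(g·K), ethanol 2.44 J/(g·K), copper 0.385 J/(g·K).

With ΣQ=0 the equilibrium temperature is the m·c-weighted mean:
T_f = (45.67·99.84 + 360.63·2.412 + 151.96·2.412) / (45.67 + 360.63 + 151.96)
    = 5795.7 / 558.26 ≈ 10.38 °C

T_f ≈ 10.4 °C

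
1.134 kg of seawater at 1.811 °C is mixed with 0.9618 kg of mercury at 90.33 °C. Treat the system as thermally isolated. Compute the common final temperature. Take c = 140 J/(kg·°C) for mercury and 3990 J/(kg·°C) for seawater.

T_f ≈ 4.4 °C

Heat gained plus heat lost sum to zero:
0.9618*140*(T − 90.33) + 1.134*3990*(T − 1.811) = 0
134.65(T − 90.33) + 4524.7(T − 1.811) = 0
4659.3 T = 20357
T = 20357/4659.3 ≈ 4.37 °C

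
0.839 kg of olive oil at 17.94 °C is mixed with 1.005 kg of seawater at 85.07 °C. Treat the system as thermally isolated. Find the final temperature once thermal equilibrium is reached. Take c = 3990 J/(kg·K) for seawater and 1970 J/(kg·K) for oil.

T_f ≈ 65.5 °C

Heat gained plus heat lost sum to zero:
1.005×3990×(T − 85.07) + 0.839×1970×(T − 17.94) = 0
4009.9(T − 85.07) + 1652.8(T − 17.94) = 0
(4009.9 + 1652.8) T = 4009.9×85.07 + 1652.8×17.94
T ≈ 65.48 °C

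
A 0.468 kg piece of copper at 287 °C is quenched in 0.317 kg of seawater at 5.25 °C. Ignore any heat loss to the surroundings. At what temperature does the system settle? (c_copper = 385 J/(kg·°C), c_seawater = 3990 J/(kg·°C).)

T_f ≈ 40.4 °C

Heat lost by the copper equals heat gained by the seawater:
0.468*385*(287 − T) = 0.317*3990*(T − 5.25)
180.18(287 − T) = 1264.8(T − 5.25)
1445 T = 58352  ⇒  T ≈ 40.38 °C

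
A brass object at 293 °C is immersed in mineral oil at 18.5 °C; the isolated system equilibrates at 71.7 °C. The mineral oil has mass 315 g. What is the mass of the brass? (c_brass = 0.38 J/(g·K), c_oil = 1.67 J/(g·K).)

Net heat exchanged in the isolated system is zero:
m×0.38×(71.7 − 293) + 315×1.67×(71.7 − 18.5) = 0
-84.09 m = -27986
m = -27986/-84.09 ≈ 332.8 g

m ≈ 333 g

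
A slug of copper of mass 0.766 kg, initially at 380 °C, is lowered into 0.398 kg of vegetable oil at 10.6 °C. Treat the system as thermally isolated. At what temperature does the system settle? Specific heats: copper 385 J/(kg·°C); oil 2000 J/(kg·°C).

|Q_copper| = |Q_oil|:
0.766·385·(380 − T) = 0.398·2000·(T − 10.6)
294.91(380 − T) = 796(T − 10.6)
1090.9 T = 120503  ⇒  T ≈ 110.46 °C

T_f ≈ 110.5 °C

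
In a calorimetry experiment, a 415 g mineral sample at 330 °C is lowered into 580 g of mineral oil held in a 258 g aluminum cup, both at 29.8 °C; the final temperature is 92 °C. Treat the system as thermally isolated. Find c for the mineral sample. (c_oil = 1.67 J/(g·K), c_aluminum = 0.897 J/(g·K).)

Energy conservation, ΣQ = 0:
415·c·(92 − 330) + 580·1.67·(92 − 29.8) + 258·0.897·(92 − 29.8) = 0
-98770 c = -74642
c = -74642/-98770 ≈ 0.7557 J/(g·K)

c ≈ 0.756 J/(g·K)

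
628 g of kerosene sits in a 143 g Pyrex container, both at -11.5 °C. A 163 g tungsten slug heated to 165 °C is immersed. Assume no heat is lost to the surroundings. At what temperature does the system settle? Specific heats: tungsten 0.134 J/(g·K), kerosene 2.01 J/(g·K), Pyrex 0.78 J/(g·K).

T_f ≈ -8.7 °C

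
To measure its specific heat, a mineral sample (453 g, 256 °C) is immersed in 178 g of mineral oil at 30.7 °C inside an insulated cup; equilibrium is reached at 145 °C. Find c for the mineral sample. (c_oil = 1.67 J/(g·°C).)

c ≈ 0.676 J/(g·°C)

Setting the total heat transfer to zero:
453·c·(145 − 256) + 178·1.67·(145 − 30.7) = 0
-50283 c = -33977
c = -33977/-50283 ≈ 0.6757 J/(g·°C)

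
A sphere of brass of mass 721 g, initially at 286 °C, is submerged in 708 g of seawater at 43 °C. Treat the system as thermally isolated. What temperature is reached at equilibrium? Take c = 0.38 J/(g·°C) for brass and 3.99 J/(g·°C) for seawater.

Conservation of energy gives ΣQ = 0:
721×0.38×(T − 286) + 708×3.99×(T − 43) = 0
(273.98 + 2824.9) T = 273.98×286 + 2824.9×43
T ≈ 64.48 °C

T_f ≈ 64.5 °C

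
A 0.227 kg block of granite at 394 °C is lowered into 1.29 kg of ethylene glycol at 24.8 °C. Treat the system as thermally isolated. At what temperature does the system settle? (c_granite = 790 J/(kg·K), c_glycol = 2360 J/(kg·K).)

T_f ≈ 45.3 °C

T_f = Σ m_i c_i T_i / Σ m_i c_i:
T_f = (179.33·394 + 3044.4·24.8) / (179.33 + 3044.4)
    = 146157 / 3223.7 ≈ 45.34 °C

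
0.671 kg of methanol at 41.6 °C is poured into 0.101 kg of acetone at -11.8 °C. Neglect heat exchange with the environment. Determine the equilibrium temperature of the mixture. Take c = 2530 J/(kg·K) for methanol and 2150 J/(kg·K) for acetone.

T_f ≈ 35.5 °C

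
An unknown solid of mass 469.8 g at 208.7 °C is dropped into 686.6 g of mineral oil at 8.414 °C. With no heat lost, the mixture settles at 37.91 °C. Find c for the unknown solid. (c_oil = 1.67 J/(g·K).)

c ≈ 0.422 J/(g·K)

Setting the total heat transfer to zero:
469.8·c·(37.91 − 208.7) + 686.6·1.67·(37.91 − 8.414) = 0
-80237 c = -33821
c = -33821/-80237 ≈ 0.4215 J/(g·K)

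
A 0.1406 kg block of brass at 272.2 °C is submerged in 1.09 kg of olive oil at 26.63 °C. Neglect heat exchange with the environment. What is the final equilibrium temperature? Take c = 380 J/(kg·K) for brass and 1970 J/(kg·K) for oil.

T_f ≈ 32.6 °C

Net heat exchanged in the isolated system is zero:
0.1406·380·(T − 272.2) + 1.09·1970·(T − 26.63) = 0
53.43(T − 272.2) + 2147.3(T − 26.63) = 0
2200.7 T = 71726
T = 71726/2200.7 ≈ 32.59 °C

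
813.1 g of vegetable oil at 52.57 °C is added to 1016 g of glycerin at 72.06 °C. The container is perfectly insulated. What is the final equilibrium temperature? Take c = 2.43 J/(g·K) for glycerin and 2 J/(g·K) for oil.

T_f ≈ 64.3 °C

Let T be the final temperature. ΣQ_i = 0:
1016*2.43*(T − 72.06) + 813.1*2*(T − 52.57) = 0
(2468.9 + 1626.2) T = 2468.9*72.06 + 1626.2*52.57
T = 263397/4095.1 ≈ 64.32 °C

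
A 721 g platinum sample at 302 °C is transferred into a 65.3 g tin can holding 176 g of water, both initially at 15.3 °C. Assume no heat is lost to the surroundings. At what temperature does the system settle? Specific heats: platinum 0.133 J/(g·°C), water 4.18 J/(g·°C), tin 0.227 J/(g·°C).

Setting the total heat transfer to zero:
721*0.133*(T − 302) + 176*4.18*(T − 15.3) + 65.3*0.227*(T − 15.3) = 0
95.89(T − 302) + 735.68(T − 15.3) + 14.82(T − 15.3) = 0
846.4 T = 40442
T = 40442 / 846.4 = 47.8 °C

T_f ≈ 47.8 °C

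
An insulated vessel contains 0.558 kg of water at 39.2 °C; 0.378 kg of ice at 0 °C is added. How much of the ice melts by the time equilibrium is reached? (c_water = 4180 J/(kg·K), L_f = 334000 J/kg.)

m_melted ≈ 0.274 kg

Water can give up m c ΔT = 0.558×4180×39.2 = 91432 J before reaching 0 °C.
Fully melting the ice requires m_ice L_f = 0.378×334000 = 126252 J.
91432 J < 126252 J, so only part of the ice melts and the system sits at 0 °C.
Mass melted = 91432/334000 ≈ 0.2737 kg.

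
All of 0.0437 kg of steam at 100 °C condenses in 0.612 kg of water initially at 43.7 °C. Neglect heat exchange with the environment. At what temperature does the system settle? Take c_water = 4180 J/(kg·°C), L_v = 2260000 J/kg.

Conservation of energy gives ΣQ = 0:
latent heat released on condensation: 0.0437·2260000 = 98762
  condensate cools 100→T: 0.0437·4180·(T − 100) = 182.67(T − 100)
  water warms: 0.612·4180·(T − 43.7) = 2558.2(T − 43.7)
2740.8 T = 98762 + 18267 + 111792 = 228820
T ≈ 83.49 °C (< 100 °C, so full condensation is consistent).

T_f ≈ 83.5 °C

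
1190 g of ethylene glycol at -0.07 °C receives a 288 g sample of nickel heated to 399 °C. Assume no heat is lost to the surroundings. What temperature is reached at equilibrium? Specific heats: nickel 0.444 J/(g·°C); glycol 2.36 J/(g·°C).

T_f ≈ 17.3 °C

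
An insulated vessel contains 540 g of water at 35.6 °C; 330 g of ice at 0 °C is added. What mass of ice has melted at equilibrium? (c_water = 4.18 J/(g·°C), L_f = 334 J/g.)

Cooling the water to 0 °C releases 540·4.18·35.6 = 80356 J.
Melting all 330 g of ice would need 330·334 = 110220 J.
That's not enough to melt it all — equilibrium is at 0 °C with ice remaining.
m_melt = 80356 / L_f = 240.6 g.

m_melted ≈ 241 g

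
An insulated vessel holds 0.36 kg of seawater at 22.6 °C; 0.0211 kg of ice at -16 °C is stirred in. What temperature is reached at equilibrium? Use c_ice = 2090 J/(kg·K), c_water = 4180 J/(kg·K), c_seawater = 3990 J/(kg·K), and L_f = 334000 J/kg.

T_f ≈ 16.2 °C

Heat gained plus heat lost sum to zero:
ice -16→0 °C: 0.0211×2090×16 = 705.58
  fusion: m_ice L_f = 0.0211×334000 = 7047.4
  meltwater 0→T: 0.0211×4180×T = 88.2 T
  seawater cools: 0.36×3990×(T − 22.6) = 1436.4(T − 22.6)
1524.6 T = 32463 − 7753 = 24710
T ≈ 16.21 °C (positive, so assuming full melt was valid).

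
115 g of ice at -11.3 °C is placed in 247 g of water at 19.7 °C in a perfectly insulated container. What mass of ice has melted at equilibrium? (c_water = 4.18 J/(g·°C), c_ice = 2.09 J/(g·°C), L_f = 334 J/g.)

Heat available from the water dropping to 0 °C: 247×4.18×19.7 = 20339 J.
Warming the ice to 0 °C takes 115×2.09×11.3 = 2716 J, leaving 17624 J for melting.
To melt every bit of ice: 115×334 = 38410 J.
Since 17624 < 38410 J, not all the ice melts; equilibrium is at 0 °C.
Mass melted = 17624/334 ≈ 52.76 g.

m_melted ≈ 52.8 g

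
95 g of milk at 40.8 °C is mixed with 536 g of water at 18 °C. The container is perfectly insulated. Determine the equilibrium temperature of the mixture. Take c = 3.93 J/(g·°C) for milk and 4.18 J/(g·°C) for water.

T_f ≈ 21.3 °C

Heat gained plus heat lost sum to zero:
95*3.93*(T − 40.8) + 536*4.18*(T − 18) = 0
373.35(T − 40.8) + 2240.5(T − 18) = 0
2613.8 T = 55561
T ≈ 21.26 °C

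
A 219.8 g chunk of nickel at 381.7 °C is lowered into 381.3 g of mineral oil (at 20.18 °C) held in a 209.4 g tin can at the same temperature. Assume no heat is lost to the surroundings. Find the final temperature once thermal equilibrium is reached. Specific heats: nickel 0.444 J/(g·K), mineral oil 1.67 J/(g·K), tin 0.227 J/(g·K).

Let T be the final temperature. ΣQ_i = 0:
219.8·0.444·(T − 381.7) + 381.3·1.67·(T − 20.18) + 209.4·0.227·(T − 20.18) = 0
97.59(T − 381.7) + 636.77(T − 20.18) + 47.53(T − 20.18) = 0
(97.59 + 636.77 + 47.53) T = 97.59·381.7 + 636.77·20.18 + 47.53·20.18
T = 51060/781.9 ≈ 65.30 °C

T_f ≈ 65.3 °C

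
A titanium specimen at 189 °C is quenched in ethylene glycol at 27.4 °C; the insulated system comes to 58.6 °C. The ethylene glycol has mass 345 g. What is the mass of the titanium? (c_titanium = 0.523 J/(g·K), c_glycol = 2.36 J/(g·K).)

Heat lost by the titanium = heat gained by the glycol:
m·0.523·(189 − 58.6) = 345·2.36·(58.6 − 27.4)
68.2 m = 25403  ⇒  m ≈ 372.5 g

m ≈ 372 g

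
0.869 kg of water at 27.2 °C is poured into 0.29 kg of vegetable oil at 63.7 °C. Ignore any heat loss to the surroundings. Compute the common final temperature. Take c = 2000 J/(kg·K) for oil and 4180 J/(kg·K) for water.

T_f ≈ 32.2 °C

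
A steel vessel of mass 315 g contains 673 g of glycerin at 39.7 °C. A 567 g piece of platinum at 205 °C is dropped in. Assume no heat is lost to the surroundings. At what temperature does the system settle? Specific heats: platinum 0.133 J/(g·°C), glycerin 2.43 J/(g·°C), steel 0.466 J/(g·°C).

Energy conservation, ΣQ = 0:
567*0.133*(T − 205) + 673*2.43*(T − 39.7) + 315*0.466*(T − 39.7) = 0
75.41(T − 205) + 1635.4(T − 39.7) + 146.79(T − 39.7) = 0
1857.6 T = 86212
T = 86212 / 1857.6 = 46.4 °C

T_f ≈ 46.4 °C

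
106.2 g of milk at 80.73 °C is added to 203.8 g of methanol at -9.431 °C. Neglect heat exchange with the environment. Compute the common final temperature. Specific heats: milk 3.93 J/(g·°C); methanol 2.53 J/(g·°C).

Energy conservation, ΣQ = 0:
106.2*3.93*(T − 80.73) + 203.8*2.53*(T − (-9.431)) = 0
932.98 T = 28831
T = 28831/932.98 ≈ 30.90 °C

T_f ≈ 30.9 °C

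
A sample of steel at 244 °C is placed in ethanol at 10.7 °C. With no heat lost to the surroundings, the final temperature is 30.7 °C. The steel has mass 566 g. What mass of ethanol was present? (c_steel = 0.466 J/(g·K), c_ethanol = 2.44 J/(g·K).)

Taking heat into each body as positive, Σ m c ΔT = 0:
566·0.466·(30.7 − 244) + m·2.44·(30.7 − 10.7) = 0
48.8 m = 56259
m = 56259/48.8 ≈ 1153 g

m ≈ 1150 g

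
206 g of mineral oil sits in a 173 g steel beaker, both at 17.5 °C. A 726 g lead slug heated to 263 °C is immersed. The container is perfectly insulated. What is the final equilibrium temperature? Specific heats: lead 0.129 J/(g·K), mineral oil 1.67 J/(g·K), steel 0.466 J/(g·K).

T_f ≈ 61.9 °C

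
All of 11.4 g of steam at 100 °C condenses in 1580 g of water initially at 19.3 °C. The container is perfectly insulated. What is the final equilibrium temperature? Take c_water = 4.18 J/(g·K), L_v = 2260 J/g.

T_f ≈ 23.8 °C

Energy balance with sensible and latent terms:
condense steam: −11.4·2260 = −25764
  condensate cools 100→T: 11.4·4.18·(T − 100) = 47.65(T − 100)
  original water: 6604.4(T − 19.3)
6652.1 T = 25764 + 4765.2 + 127465 = 157994
T ≈ 23.75 °C (< 100 °C, so full condensation is consistent).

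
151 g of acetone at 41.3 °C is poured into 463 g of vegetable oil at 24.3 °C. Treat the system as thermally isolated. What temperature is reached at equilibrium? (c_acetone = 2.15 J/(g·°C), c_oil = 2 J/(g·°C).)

T_f ≈ 28.7 °C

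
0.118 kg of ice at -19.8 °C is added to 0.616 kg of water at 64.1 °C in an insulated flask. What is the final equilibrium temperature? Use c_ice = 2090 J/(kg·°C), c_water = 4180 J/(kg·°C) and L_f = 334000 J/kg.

Let T be the final temperature. ΣQ_i = 0:
warm ice to 0 °C: 0.118×2090×(0 − (-19.8)) = 4883.1; latent heat to melt: 0.118×334000 = 39412; meltwater 0→T: 0.118×4180×T = 493.24 T; water: 2574.9(T − 64.1)
3068.1 T = 165050 − 44295 = 120755
T ≈ 39.36 °C (positive, so assuming full melt was valid).

T_f ≈ 39.4 °C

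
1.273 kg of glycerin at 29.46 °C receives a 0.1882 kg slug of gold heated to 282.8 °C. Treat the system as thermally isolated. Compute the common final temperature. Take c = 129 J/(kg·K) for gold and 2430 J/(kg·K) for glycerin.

T_f is the heat-capacity-weighted average of the initial temperatures:
T_f = (24.28×282.8 + 3093.4×29.46) / (24.28 + 3093.4)
    = 97997 / 3117.7 ≈ 31.43 °C

T_f ≈ 31.4 °C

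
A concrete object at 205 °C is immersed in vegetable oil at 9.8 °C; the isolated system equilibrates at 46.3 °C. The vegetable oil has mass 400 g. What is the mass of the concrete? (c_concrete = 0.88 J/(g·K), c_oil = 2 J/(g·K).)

m ≈ 209 g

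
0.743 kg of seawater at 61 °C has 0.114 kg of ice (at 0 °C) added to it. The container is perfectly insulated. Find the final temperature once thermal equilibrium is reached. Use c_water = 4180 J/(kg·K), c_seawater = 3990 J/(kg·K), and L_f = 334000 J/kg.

T_f ≈ 41.5 °C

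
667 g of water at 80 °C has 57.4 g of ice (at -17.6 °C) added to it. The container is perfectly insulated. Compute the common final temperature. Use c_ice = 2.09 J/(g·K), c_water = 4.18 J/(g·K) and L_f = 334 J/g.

T_f ≈ 66.6 °C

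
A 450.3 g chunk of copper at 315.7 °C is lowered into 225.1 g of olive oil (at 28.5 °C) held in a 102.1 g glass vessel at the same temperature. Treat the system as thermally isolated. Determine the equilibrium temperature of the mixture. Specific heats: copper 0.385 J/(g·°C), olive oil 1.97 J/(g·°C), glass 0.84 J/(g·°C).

With ΣQ=0 the equilibrium temperature is the m·c-weighted mean:
T_f = (173.37*315.7 + 443.45*28.5 + 85.76*28.5) / (173.37 + 443.45 + 85.76)
    = 69814 / 702.58 ≈ 99.37 °C

T_f ≈ 99.4 °C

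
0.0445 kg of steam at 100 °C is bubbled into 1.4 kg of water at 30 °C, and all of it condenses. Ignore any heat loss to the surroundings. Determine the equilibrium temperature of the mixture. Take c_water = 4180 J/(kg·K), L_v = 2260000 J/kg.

T_f ≈ 48.8 °C

Energy conservation, ΣQ = 0:
latent heat released on condensation: 0.0445·2260000 = 100570; condensate cools 100→T: 0.0445·4180·(T − 100) = 186.01(T − 100); original water: 5852(T − 30)
6038 T = 100570 + 18601 + 175560 = 294731
T ≈ 48.81 °C, under the boiling point, so the assumption holds.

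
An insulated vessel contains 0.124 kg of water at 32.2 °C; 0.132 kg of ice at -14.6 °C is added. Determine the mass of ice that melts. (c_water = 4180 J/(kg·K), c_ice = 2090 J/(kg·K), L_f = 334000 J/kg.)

Water can give up m c ΔT = 0.124·4180·32.2 = 16690 J before reaching 0 °C.
Warming the ice to 0 °C takes 0.132·2090·14.6 = 4027.8 J, leaving 12662 J for melting.
Melting all 0.132 kg of ice would need 0.132·334000 = 44088 J.
That's not enough to melt it all — equilibrium is at 0 °C with ice remaining.
Mass melted = 12662/334000 ≈ 0.03791 kg.

m_melted ≈ 0.0379 kg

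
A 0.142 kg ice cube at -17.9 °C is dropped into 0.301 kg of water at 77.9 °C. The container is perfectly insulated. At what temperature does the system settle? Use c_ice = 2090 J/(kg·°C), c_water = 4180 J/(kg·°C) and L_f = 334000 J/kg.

T_f ≈ 24.4 °C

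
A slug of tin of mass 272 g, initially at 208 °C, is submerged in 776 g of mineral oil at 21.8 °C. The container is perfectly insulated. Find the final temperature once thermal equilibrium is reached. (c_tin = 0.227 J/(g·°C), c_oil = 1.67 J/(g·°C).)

T_f ≈ 30.3 °C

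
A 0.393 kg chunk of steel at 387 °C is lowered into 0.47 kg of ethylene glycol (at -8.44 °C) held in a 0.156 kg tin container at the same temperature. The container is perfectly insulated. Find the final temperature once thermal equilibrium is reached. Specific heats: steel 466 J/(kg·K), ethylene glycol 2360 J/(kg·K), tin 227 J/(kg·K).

T_f ≈ 46.1 °C

T_f = Σ m_i c_i T_i / Σ m_i c_i:
T_f = (183.14·387 + 1109.2·(-8.44) + 35.41·(-8.44)) / (183.14 + 1109.2 + 35.41)
    = 61214 / 1327.8 ≈ 46.10 °C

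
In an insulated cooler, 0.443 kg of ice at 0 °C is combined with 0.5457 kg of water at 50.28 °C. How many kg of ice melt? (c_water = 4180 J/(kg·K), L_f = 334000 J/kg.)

m_melted ≈ 0.343 kg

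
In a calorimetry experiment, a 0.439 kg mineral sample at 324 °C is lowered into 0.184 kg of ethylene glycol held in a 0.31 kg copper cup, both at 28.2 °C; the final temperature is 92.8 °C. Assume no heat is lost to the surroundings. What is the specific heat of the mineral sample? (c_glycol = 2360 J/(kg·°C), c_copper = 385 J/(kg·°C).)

Net heat exchanged in the isolated system is zero:
0.439·c·(92.8 − 324) + 0.184·2360·(92.8 − 28.2) + 0.31·385·(92.8 − 28.2) = 0
-101.5 c = -35762
c = -35762/-101.5 ≈ 352.3 J/(kg·°C)

c ≈ 352 J/(kg·°C)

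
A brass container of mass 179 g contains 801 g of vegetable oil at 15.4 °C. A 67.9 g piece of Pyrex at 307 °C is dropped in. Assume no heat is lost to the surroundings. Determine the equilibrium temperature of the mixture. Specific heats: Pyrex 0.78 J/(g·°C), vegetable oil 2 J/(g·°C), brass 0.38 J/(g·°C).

Heat gained plus heat lost sum to zero:
67.9×0.78×(T − 307) + 801×2×(T − 15.4) + 179×0.38×(T − 15.4) = 0
1723 T = 41978
T = 41978/1723 ≈ 24.36 °C

T_f ≈ 24.4 °C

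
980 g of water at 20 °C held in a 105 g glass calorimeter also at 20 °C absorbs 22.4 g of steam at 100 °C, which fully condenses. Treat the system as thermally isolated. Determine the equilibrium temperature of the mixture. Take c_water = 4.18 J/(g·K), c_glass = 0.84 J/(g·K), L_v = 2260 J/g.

T_f ≈ 33.6 °C

Setting the total heat transfer to zero:
steam→water at 100 °C releases m L_v = 22.4·2260 = 50624; condensed water 100 °C→T: 93.63(T − 100); original water: 4096.4(T − 20); glass cup: 105·0.84·(T − 20) = 88.2(T − 20)
4278.2 T = 50624 + 9363.2 + 83692 = 143679
T ≈ 33.58 °C, under the boiling point, so the assumption holds.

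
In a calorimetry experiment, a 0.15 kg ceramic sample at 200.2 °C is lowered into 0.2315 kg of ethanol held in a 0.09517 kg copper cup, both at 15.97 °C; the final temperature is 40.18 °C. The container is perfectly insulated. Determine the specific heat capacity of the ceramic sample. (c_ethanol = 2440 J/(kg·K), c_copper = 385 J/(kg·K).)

c ≈ 607 J/(kg·K)

Heat gained plus heat lost sum to zero:
0.15·c·(40.18 − 200.2) + 0.2315·2440·(40.18 − 15.97) + 0.09517·385·(40.18 − 15.97) = 0
-24 c = -14562
c = -14562/-24 ≈ 606.7 J/(kg·K)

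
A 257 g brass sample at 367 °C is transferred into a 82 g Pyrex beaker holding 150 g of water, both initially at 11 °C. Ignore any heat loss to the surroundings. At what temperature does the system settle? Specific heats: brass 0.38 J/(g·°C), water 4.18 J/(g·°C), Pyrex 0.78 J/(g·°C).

T_f ≈ 55.1 °C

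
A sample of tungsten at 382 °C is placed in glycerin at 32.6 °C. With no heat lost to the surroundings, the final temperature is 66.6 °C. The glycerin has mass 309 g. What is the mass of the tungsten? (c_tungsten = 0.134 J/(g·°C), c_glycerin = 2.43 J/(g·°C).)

m ≈ 604 g

|Q_tungsten| = |Q_glycerin|:
m×0.134×(382 − 66.6) = 309×2.43×(66.6 − 32.6)
42.26 m = 25530  ⇒  m ≈ 604.1 g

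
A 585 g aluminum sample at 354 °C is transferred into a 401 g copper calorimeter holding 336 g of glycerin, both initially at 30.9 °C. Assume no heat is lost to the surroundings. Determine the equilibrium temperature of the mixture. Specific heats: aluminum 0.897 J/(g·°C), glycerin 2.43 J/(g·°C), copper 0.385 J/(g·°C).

Energy conservation, ΣQ = 0:
585×0.897×(T − 354) + 336×2.43×(T − 30.9) + 401×0.385×(T − 30.9) = 0
1495.6 T = 215759
T = 215759 / 1495.6 = 144 °C

T_f ≈ 144.3 °C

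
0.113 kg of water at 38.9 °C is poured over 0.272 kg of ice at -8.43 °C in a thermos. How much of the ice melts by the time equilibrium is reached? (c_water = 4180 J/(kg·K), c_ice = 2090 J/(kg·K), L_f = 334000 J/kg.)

Cooling the water to 0 °C releases 0.113·4180·38.9 = 18374 J.
Of that, 0.272·2090·8.43 = 4792.3 J goes to bring the ice to 0 °C, leaving 13582 J.
Melting all 0.272 kg of ice would need 0.272·334000 = 90848 J.
13582 J < 90848 J, so only part of the ice melts and the system sits at 0 °C.
m_melt = 13582 / L_f = 0.04066 kg.

m_melted ≈ 0.0407 kg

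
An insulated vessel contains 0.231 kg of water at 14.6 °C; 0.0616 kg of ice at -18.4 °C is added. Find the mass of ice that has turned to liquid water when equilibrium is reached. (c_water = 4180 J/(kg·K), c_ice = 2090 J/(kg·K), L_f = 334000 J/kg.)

m_melted ≈ 0.0351 kg

Cooling the water to 0 °C releases 0.231×4180×14.6 = 14097 J.
Warming the ice to 0 °C takes 0.0616×2090×18.4 = 2368.9 J, leaving 11729 J for melting.
Melting all 0.0616 kg of ice would need 0.0616×334000 = 20574 J.
Since 11729 < 20574 J, not all the ice melts; equilibrium is at 0 °C.
m_melted×334000 = 11729  ⇒  m_melted ≈ 0.03512 kg.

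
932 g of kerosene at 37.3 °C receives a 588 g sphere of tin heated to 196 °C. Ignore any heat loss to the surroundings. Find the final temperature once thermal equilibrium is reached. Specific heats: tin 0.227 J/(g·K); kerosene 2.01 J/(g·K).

T_f ≈ 47.9 °C

|Q_tin| = |Q_kerosene|:
588·0.227·(196 − T) = 932·2.01·(T − 37.3)
133.48(196 − T) = 1873.3(T − 37.3)
2006.8 T = 96036  ⇒  T ≈ 47.86 °C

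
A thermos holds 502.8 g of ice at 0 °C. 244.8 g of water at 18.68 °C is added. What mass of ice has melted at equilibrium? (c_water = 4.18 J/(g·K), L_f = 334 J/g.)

Cooling the water to 0 °C releases 244.8×4.18×18.68 = 19115 J.
To melt every bit of ice: 502.8×334 = 167935 J.
Since 19115 < 167935 J, not all the ice melts; equilibrium is at 0 °C.
m_melted×334 = 19115  ⇒  m_melted ≈ 57.23 g.

m_melted ≈ 57.2 g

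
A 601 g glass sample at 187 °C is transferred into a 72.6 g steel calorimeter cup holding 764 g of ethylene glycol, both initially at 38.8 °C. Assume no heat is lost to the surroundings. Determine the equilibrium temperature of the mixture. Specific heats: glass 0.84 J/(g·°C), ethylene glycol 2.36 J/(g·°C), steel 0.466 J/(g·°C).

T_f ≈ 70.7 °C

T_f = Σ m_i c_i T_i / Σ m_i c_i:
T_f = (504.84×187 + 1803×38.8 + 33.83×38.8) / (504.84 + 1803 + 33.83)
    = 165676 / 2341.7 ≈ 70.75 °C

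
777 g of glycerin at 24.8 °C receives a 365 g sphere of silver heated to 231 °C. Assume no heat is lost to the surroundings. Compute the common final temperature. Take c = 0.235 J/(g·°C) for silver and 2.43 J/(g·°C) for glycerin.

T_f ≈ 33.8 °C

Conservation of energy gives ΣQ = 0:
365*0.235*(T − 231) + 777*2.43*(T − 24.8) = 0
85.77(T − 231) + 1888.1(T − 24.8) = 0
1973.9 T = 66639
T = 66639/1973.9 ≈ 33.76 °C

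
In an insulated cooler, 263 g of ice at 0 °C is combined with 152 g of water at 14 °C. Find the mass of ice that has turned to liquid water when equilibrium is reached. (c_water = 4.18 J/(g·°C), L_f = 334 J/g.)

m_melted ≈ 26.6 g

Heat available from the water dropping to 0 °C: 152×4.18×14 = 8895 J.
To melt every bit of ice: 263×334 = 87842 J.
8895 J < 87842 J, so only part of the ice melts and the system sits at 0 °C.
m_melted×334 = 8895  ⇒  m_melted ≈ 26.63 g.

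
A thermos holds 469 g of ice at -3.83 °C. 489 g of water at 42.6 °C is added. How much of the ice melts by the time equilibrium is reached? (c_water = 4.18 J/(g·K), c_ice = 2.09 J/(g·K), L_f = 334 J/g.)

Heat available from the water dropping to 0 °C: 489×4.18×42.6 = 87075 J.
Of that, 469×2.09×3.83 = 3754.2 J goes to bring the ice to 0 °C, leaving 83321 J.
Fully melting the ice requires m_ice L_f = 469×334 = 156646 J.
Since 83321 < 156646 J, not all the ice melts; equilibrium is at 0 °C.
m_melted×334 = 83321  ⇒  m_melted ≈ 249.5 g.

m_melted ≈ 249 g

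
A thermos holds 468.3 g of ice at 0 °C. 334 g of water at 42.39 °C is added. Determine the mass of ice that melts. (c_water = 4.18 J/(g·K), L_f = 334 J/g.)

Heat available from the water dropping to 0 °C: 334·4.18·42.39 = 59182 J.
To melt every bit of ice: 468.3·334 = 156412 J.
That's not enough to melt it all — equilibrium is at 0 °C with ice remaining.
Mass melted = 59182/334 ≈ 177.2 g.

m_melted ≈ 177 g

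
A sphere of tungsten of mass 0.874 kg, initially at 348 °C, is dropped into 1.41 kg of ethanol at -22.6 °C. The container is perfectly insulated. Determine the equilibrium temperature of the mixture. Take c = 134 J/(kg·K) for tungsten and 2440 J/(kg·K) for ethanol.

Let T be the final temperature. ΣQ_i = 0:
0.874×134×(T − 348) + 1.41×2440×(T − (-22.6)) = 0
117.12(T − 348) + 3440.4(T − (-22.6)) = 0
(117.12 + 3440.4) T = 117.12×348 + 3440.4×(-22.6)
T = -36997 / 3557.5 = -10.4 °C

T_f ≈ -10.4 °C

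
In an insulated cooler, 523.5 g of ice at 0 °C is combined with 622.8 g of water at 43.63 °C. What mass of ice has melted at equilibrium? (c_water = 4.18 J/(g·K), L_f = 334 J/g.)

m_melted ≈ 340 g

Cooling the water to 0 °C releases 622.8×4.18×43.63 = 113582 J.
Fully melting the ice requires m_ice L_f = 523.5×334 = 174849 J.
That's not enough to melt it all — equilibrium is at 0 °C with ice remaining.
Mass melted = 113582/334 ≈ 340.1 g.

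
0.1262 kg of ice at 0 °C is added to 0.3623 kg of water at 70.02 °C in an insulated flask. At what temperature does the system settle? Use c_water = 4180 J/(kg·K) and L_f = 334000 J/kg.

T_f ≈ 31.3 °C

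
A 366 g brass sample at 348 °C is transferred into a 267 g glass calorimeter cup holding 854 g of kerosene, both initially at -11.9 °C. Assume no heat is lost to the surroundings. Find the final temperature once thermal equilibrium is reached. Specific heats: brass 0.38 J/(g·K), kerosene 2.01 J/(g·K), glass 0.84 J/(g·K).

With ΣQ=0 the equilibrium temperature is the m·c-weighted mean:
T_f = (139.08·348 + 1716.5·(-11.9) + 224.28·(-11.9)) / (139.08 + 1716.5 + 224.28)
    = 25304 / 2079.9 ≈ 12.17 °C

T_f ≈ 12.2 °C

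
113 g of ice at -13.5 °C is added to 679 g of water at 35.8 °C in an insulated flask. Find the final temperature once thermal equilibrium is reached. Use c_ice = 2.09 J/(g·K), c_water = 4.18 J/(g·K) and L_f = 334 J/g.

T_f ≈ 18.3 °C

Conservation of energy gives ΣQ = 0:
warm ice to 0 °C: 113·2.09·(0 − (-13.5)) = 3188.3
  latent heat to melt: 113·334 = 37742
  warm the meltwater: 472.34 T
  water cools: 679·4.18·(T − 35.8) = 2838.2(T − 35.8)
3310.6 T = 101608 − 40930 = 60678
T ≈ 18.33 °C. Since T > 0 °C, the all-ice-melts assumption holds.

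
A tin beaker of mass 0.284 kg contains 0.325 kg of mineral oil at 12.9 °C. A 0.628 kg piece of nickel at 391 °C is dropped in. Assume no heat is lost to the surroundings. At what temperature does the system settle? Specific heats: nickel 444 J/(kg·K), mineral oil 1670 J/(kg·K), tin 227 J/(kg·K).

Setting the total heat transfer to zero:
0.628*444*(T − 391) + 0.325*1670*(T − 12.9) + 0.284*227*(T − 12.9) = 0
(278.83 + 542.75 + 64.47) T = 278.83*391 + 542.75*12.9 + 64.47*12.9
T = 116856/886.05 ≈ 131.88 °C

T_f ≈ 131.9 °C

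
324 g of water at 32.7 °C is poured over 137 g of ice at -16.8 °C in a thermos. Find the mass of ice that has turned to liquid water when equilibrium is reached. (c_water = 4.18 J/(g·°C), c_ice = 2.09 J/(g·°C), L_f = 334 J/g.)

m_melted ≈ 118 g

Water can give up m c ΔT = 324·4.18·32.7 = 44286 J before reaching 0 °C.
Warming the ice to 0 °C takes 137·2.09·16.8 = 4810.3 J, leaving 39476 J for melting.
To melt every bit of ice: 137·334 = 45758 J.
That's not enough to melt it all — equilibrium is at 0 °C with ice remaining.
m_melt = 39476 / L_f = 118.2 g.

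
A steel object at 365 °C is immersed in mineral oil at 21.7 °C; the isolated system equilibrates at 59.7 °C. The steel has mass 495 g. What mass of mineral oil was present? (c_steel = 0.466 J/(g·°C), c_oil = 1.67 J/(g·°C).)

Let T be the final temperature. ΣQ_i = 0:
495×0.466×(59.7 − 365) + m×1.67×(59.7 − 21.7) = 0
63.46 m = 70424
m = 70424/63.46 ≈ 1110 g

m ≈ 1110 g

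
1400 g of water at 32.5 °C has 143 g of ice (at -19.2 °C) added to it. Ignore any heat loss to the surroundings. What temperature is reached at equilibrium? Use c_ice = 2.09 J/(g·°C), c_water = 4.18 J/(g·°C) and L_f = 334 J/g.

T_f ≈ 21.2 °C

Conservation of energy gives ΣQ = 0:
ice -19.2→0 °C: 143×2.09×19.2 = 5738.3
  fusion: m_ice L_f = 143×334 = 47762
  meltwater 0→T: 143×4.18×T = 597.74 T
  water cools: 1400×4.18×(T − 32.5) = 5852(T − 32.5)
6449.7 T = 190190 − 53500 = 136690
T ≈ 21.19 °C (positive, so assuming full melt was valid).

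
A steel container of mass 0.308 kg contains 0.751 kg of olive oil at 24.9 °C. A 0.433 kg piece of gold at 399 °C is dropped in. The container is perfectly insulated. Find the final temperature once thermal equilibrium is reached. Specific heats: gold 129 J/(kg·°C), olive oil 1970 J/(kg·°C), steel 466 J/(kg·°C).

T_f ≈ 37.3 °C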